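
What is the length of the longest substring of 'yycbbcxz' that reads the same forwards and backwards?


Scanning 'yycbbcxz' for palindromic substrings.
Substring at positions 2-5: 'cbbc'.
Check: reverse('cbbc') = 'cbbc' -> palindrome confirmed.
Neighbouring characters ('y' / 'x') break symmetry, so it cannot extend further.
No longer palindromic substring exists; longest length = 4

4


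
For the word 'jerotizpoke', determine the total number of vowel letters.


Scanning each character of 'jerotizpoke':
  Position 1: 'j' -> consonant (running count: 0)
  Position 2: 'e' -> vowel (running count: 1)
  Position 3: 'r' -> consonant (running count: 1)
  Position 4: 'o' -> vowel (running count: 2)
  Position 5: 't' -> consonant (running count: 2)
  Position 6: 'i' -> vowel (running count: 3)
  Position 7: 'z' -> consonant (running count: 3)
  Position 8: 'p' -> consonant (running count: 3)
  Position 9: 'o' -> vowel (running count: 4)
  Position 10: 'k' -> consonant (running count: 4)
  Position 11: 'e' -> vowel (running count: 5)
Total vowels: 5

5


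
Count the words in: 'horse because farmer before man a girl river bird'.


Counting words by splitting on spaces:
  Word 1: 'horse'
  Word 2: 'because'
  Word 3: 'farmer'
  Word 4: 'before'
  Word 5: 'man'
  Word 6: 'a'
  Word 7: 'girl'
  Word 8: 'river'
  Word 9: 'bird'
Total words: 9

9


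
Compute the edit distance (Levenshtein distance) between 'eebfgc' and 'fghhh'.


Building DP table for s1='eebfgc' (len 6) and s2='fghhh' (len 5):
       f  g  h  h  h
    0  1  2  3  4  5
  e 1  1  2  3  4  5
  e 2  2  2  3  4  5
  b 3  3  3  3  4  5
  f 4  3  4  4  4  5
  g 5  4  3  4  5  5
  c 6  5  4  4  5  6
Edit distance = dp[6][5] = 6

6


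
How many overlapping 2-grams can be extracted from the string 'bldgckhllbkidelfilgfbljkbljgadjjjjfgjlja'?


String 'bldgckhllbkidelfilgfbljkbljgadjjjjfgjlja' has length L = 40.
Number of overlapping n-grams = L - n + 1
Substituting: 40 - 2 + 1 = 39

39


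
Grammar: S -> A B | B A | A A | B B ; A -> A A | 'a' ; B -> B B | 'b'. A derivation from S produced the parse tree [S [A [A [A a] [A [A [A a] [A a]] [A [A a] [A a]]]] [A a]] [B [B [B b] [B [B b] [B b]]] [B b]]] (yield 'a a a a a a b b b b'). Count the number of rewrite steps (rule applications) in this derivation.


Every bracketed nonterminal node [X ...] in the tree is produced by exactly one rule application.
Reading the tree off as a leftmost derivation:
  Step 1: S  =>  A B   (applied S -> A B)
  Step 2: A B  =>  A A B   (applied A -> A A)
  Step 3: A A B  =>  A A A B   (applied A -> A A)
  Step 4: A A A B  =>  a A A B   (applied A -> a)
  Step 5: a A A B  =>  a A A A B   (applied A -> A A)
  Step 6: a A A A B  =>  a A A A A B   (applied A -> A A)
  Step 7: a A A A A B  =>  a a A A A B   (applied A -> a)
  Step 8: a a A A A B  =>  a a a A A B   (applied A -> a)
  Step 9: a a a A A B  =>  a a a A A A B   (applied A -> A A)
  Step 10: a a a A A A B  =>  a a a a A A B   (applied A -> a)
  Step 11: a a a a A A B  =>  a a a a a A B   (applied A -> a)
  Step 12: a a a a a A B  =>  a a a a a a B   (applied A -> a)
  Step 13: a a a a a a B  =>  a a a a a a B B   (applied B -> B B)
  Step 14: a a a a a a B B  =>  a a a a a a B B B   (applied B -> B B)
  Step 15: a a a a a a B B B  =>  a a a a a a b B B   (applied B -> b)
  Step 16: a a a a a a b B B  =>  a a a a a a b B B B   (applied B -> B B)
  Step 17: a a a a a a b B B B  =>  a a a a a a b b B B   (applied B -> b)
  Step 18: a a a a a a b b B B  =>  a a a a a a b b b B   (applied B -> b)
  Step 19: a a a a a a b b b B  =>  a a a a a a b b b b   (applied B -> b)
Final yield: a a a a a a b b b b
Total rewrite steps: 19

19


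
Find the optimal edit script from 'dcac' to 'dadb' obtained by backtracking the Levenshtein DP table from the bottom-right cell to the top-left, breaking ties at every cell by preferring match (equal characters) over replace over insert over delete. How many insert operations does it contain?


Edit distance = 3. Backtracking from cell (4, 4) with preference match > replace > insert > delete,
then listing the resulting alignment 'dcac' -> 'dadb' left to right:
  Step 1: keep 'd'
  Step 2: replace c->a
  Step 3: replace a->d
  Step 4: replace c->b
Total insertions: 0

0


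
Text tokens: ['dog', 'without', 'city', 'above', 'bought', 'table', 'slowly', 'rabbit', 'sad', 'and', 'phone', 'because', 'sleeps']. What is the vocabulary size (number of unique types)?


Listing all tokens and tracking unique types:
  Token 1: 'dog' -> NEW (unique so far: 1)
  Token 2: 'without' -> NEW (unique so far: 2)
  Token 3: 'city' -> NEW (unique so far: 3)
  Token 4: 'above' -> NEW (unique so far: 4)
  Token 5: 'bought' -> NEW (unique so far: 5)
  Token 6: 'table' -> NEW (unique so far: 6)
  Token 7: 'slowly' -> NEW (unique so far: 7)
  Token 8: 'rabbit' -> NEW (unique so far: 8)
  Token 9: 'sad' -> NEW (unique so far: 9)
  Token 10: 'and' -> NEW (unique so far: 10)
  Token 11: 'phone' -> NEW (unique so far: 11)
  Token 12: 'because' -> NEW (unique so far: 12)
  Token 13: 'sleeps' -> NEW (unique so far: 13)
Unique types: ('above', 'and', 'because', 'bought', 'city', 'dog', 'phone', 'rabbit', 'sad', 'sleeps', 'slowly', 'table', 'without')
Vocabulary size: 13

13


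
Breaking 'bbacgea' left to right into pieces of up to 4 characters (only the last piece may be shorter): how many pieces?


'bbacgea' has 7 characters.
Chunking with max size 4:
  Chunk 1: 'bbac' (positions 0-3)
  Chunk 2: 'gea' (positions 4-6)
Total chunks: ceil(7 / 4) = 2

2


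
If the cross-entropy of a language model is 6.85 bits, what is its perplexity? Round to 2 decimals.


Perplexity formula: PP = 2^H
H = 6.85
PP = 2^6.85
Decompose: 2^6.85 = 2^6 * 2^0.85
2^6 = 64, 2^0.85 ~ 1.8025009
PP ~ 64 * 1.8025009 = 115.3600576
Rounded to 2 decimals: 115.36

115.36


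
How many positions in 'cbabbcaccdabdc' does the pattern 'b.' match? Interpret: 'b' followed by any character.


Pattern: b. means 'b' followed by any character.
Scanning 'cbabbcaccdabdc' position-by-position:
  Pos 0: window 'cb' -> no
  Pos 1: window 'ba' -> MATCH
  Pos 2: window 'ab' -> no
  Pos 3: window 'bb' -> MATCH
  Pos 4: window 'bc' -> MATCH
  Pos 5: window 'ca' -> no
  Pos 6: window 'ac' -> no
  Pos 7: window 'cc' -> no
  Pos 8: window 'cd' -> no
  Pos 9: window 'da' -> no
  Pos 10: window 'ab' -> no
  Pos 11: window 'bd' -> MATCH
  Pos 12: window 'dc' -> no
  Pos 13: window 'c' -> no
Total matches: 4

4


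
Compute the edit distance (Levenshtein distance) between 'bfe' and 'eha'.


Building DP table for s1='bfe' (len 3) and s2='eha' (len 3):
       e  h  a
    0  1  2  3
  b 1  1  2  3
  f 2  2  2  3
  e 3  2  3  3
Edit distance = dp[3][3] = 3

3


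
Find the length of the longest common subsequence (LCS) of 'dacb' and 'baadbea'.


DP table for LCS of 'dacb' and 'baadbea':
       b  a  a  d  b  e  a
    0  0  0  0  0  0  0  0
  d 0  0  0  0  1  1  1  1
  a 0  0  1  1  1  1  1  2
  c 0  0  1  1  1  1  1  2
  b 0  1  1  1  1  2  2  2
LCS: 'da'
LCS length = 2

2


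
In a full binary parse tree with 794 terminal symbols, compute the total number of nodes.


Leaf nodes (terminals): 794
Internal nodes = n - 1 = 794 - 1 = 793
Total = leaves + internal = 794 + 793 = 1587

1587


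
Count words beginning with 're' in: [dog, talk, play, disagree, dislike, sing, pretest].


Checking each word for prefix 're':
  'dog' -> no (count: 0)
  'talk' -> no (count: 0)
  'play' -> no (count: 0)
  'disagree' -> no (count: 0)
  'dislike' -> no (count: 0)
  'sing' -> no (count: 0)
  'pretest' -> no (count: 0)
Total with prefix 're': 0

0


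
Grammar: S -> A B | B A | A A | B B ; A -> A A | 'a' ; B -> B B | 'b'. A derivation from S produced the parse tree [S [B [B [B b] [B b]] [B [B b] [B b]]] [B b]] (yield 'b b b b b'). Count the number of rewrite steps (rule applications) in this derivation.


Every bracketed nonterminal node [X ...] in the tree is produced by exactly one rule application.
Reading the tree off as a leftmost derivation:
  Step 1: S  =>  B B   (applied S -> B B)
  Step 2: B B  =>  B B B   (applied B -> B B)
  Step 3: B B B  =>  B B B B   (applied B -> B B)
  Step 4: B B B B  =>  b B B B   (applied B -> b)
  Step 5: b B B B  =>  b b B B   (applied B -> b)
  Step 6: b b B B  =>  b b B B B   (applied B -> B B)
  Step 7: b b B B B  =>  b b b B B   (applied B -> b)
  Step 8: b b b B B  =>  b b b b B   (applied B -> b)
  Step 9: b b b b B  =>  b b b b b   (applied B -> b)
Final yield: b b b b b
Total rewrite steps: 9

9


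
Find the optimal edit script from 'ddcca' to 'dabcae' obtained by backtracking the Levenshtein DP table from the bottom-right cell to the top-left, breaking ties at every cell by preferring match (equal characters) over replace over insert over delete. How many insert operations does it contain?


Edit distance = 3. Backtracking from cell (5, 6) with preference match > replace > insert > delete,
then listing the resulting alignment 'ddcca' -> 'dabcae' left to right:
  Step 1: keep 'd'
  Step 2: replace d->a
  Step 3: replace c->b
  Step 4: keep 'c'
  Step 5: keep 'a'
  Step 6: insert 'e' [insertion #1]
Total insertions: 1

1


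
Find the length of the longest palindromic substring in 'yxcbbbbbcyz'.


Scanning 'yxcbbbbbcyz' for palindromic substrings.
Substring at positions 2-8: 'cbbbbbc'.
Check: reverse('cbbbbbc') = 'cbbbbbc' -> palindrome confirmed.
Neighbouring characters ('x' / 'y') break symmetry, so it cannot extend further.
No longer palindromic substring exists; longest length = 7

7


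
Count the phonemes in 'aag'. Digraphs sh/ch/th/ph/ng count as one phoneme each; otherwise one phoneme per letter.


Parsing 'aag' greedily, digraphs first:
  'a' -> vowel phoneme (phonemes so far: 1)
  'a' -> vowel phoneme (phonemes so far: 2)
  'g' -> consonant phoneme (phonemes so far: 3)
Total phonemes: 3

3


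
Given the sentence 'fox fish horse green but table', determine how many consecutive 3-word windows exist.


Word trigrams from [6] words:
  Trigram 1: (fox fish horse)
  Trigram 2: (fish horse green)
  Trigram 3: (horse green but)
  Trigram 4: (green but table)
Total word trigrams: 6 - 2 = 4

4


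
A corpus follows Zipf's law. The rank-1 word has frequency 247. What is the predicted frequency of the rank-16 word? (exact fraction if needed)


Zipf's law: freq(rank) = f1 / rank
f1 = 247, rank = 16
freq = 247 / 16
GCD(247, 16) = 1
Simplified: 247/16

247/16


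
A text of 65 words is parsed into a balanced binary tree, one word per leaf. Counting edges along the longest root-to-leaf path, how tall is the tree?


In a balanced binary tree with n leaves the deepest leaf is ceil(log2(n)) edges below the root.
log2(65) = 6.0224
ceil(6.0224) = 7
height (edges) = 7

7


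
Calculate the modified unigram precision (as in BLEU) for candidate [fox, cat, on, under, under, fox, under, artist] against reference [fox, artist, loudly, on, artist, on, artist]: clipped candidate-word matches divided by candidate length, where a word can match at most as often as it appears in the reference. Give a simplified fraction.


Reference word counts: {'artist': 3, 'fox': 1, 'loudly': 1, 'on': 2}
Checking each candidate word (with clipping):
  'fox' -> in reference (ref count 1, used 1/1) -> match (matches: 1)
  'cat' -> not in reference -> no match (matches: 1)
  'on' -> in reference (ref count 2, used 1/2) -> match (matches: 2)
  'under' -> not in reference -> no match (matches: 2)
  'under' -> not in reference -> no match (matches: 2)
  'fox' -> ref count 1 already used up (1/1) -> clipped, no match (matches: 2)
  'under' -> not in reference -> no match (matches: 2)
  'artist' -> in reference (ref count 3, used 1/3) -> match (matches: 3)
Clipped matches: 3, Candidate length: 8
Precision = 3/8

3/8


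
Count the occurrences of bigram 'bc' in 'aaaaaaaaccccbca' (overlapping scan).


Scanning 'aaaaaaaaccccbca' for bigram 'bc':
  Position 0: 'aa' -> no
  Position 1: 'aa' -> no
  Position 2: 'aa' -> no
  Position 3: 'aa' -> no
  Position 4: 'aa' -> no
  Position 5: 'aa' -> no
  Position 6: 'aa' -> no
  Position 7: 'ac' -> no
  Position 8: 'cc' -> no
  Position 9: 'cc' -> no
  Position 10: 'cc' -> no
  Position 11: 'cb' -> no
  Position 12: 'bc' -> MATCH
  Position 13: 'ca' -> no
Total matches: 1

1


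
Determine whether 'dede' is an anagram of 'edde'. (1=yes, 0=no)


Sort characters of 'dede': 'ddee'
Sort characters of 'edde': 'ddee'
Sorted forms match -> they ARE anagrams
Result: 1

1


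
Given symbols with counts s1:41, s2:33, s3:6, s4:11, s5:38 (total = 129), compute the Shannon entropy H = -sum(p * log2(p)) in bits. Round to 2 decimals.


Computing entropy H = -sum(p_i * log2(p_i)):
  s1: p = 41/129 = 0.3178, -p*log2(p) = 0.5256
  s2: p = 33/129 = 0.2558, -p*log2(p) = 0.5031
  s3: p = 6/129 = 0.0465, -p*log2(p) = 0.2059
  s4: p = 11/129 = 0.0853, -p*log2(p) = 0.3029
  s5: p = 38/129 = 0.2946, -p*log2(p) = 0.5194
H = sum of terms = 2.0569
Rounded to 2 decimals: 2.06

2.06


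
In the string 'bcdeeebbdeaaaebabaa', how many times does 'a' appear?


Scanning 'bcdeeebbdeaaaebabaa' for 'a':
  Position 10: 'a' -> MATCH (count: 1)
  Position 11: 'a' -> MATCH (count: 2)
  Position 12: 'a' -> MATCH (count: 3)
  Position 15: 'a' -> MATCH (count: 4)
  Position 17: 'a' -> MATCH (count: 5)
  Position 18: 'a' -> MATCH (count: 6)
Total occurrences of 'a': 6

6


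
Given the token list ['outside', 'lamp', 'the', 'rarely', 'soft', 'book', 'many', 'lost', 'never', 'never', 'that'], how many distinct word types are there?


Listing all tokens and tracking unique types:
  Token 1: 'outside' -> NEW (unique so far: 1)
  Token 2: 'lamp' -> NEW (unique so far: 2)
  Token 3: 'the' -> NEW (unique so far: 3)
  Token 4: 'rarely' -> NEW (unique so far: 4)
  Token 5: 'soft' -> NEW (unique so far: 5)
  Token 6: 'book' -> NEW (unique so far: 6)
  Token 7: 'many' -> NEW (unique so far: 7)
  Token 8: 'lost' -> NEW (unique so far: 8)
  Token 9: 'never' -> NEW (unique so far: 9)
  Token 10: 'never' -> duplicate (unique so far: 9)
  Token 11: 'that' -> NEW (unique so far: 10)
Unique types: ('book', 'lamp', 'lost', 'many', 'never', 'outside', 'rarely', 'soft', 'that', 'the')
Vocabulary size: 10

10


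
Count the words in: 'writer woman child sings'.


Counting words by splitting on spaces:
  Word 1: 'writer'
  Word 2: 'woman'
  Word 3: 'child'
  Word 4: 'sings'
Total words: 4

4


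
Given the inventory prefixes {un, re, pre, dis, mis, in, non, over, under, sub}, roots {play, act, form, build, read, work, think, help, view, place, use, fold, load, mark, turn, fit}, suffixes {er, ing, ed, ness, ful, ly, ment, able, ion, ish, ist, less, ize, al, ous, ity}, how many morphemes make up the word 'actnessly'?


Segmenting 'actnessly' against the inventory:
  'act' -> root (morpheme 1)
  'ness' -> suffix (morpheme 2)
  'ly' -> suffix (morpheme 3)
Total morphemes: 3

3


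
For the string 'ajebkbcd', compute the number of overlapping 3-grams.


String 'ajebkbcd' has length L = 8.
Number of overlapping n-grams = L - n + 1
Substituting: 8 - 3 + 1 = 6

6


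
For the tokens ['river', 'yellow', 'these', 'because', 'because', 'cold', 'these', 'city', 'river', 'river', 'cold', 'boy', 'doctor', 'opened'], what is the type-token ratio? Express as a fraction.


Tokens: 14
Unique types: ('because', 'boy', 'city', 'cold', 'doctor', 'opened', 'river', 'these', 'yellow') = 9
TTR = 9/14
Already in lowest terms.

9/14


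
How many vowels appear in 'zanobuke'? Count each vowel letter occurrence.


Scanning each character of 'zanobuke':
  Position 1: 'z' -> consonant (running count: 0)
  Position 2: 'a' -> vowel (running count: 1)
  Position 3: 'n' -> consonant (running count: 1)
  Position 4: 'o' -> vowel (running count: 2)
  Position 5: 'b' -> consonant (running count: 2)
  Position 6: 'u' -> vowel (running count: 3)
  Position 7: 'k' -> consonant (running count: 3)
  Position 8: 'e' -> vowel (running count: 4)
Total vowels: 4

4


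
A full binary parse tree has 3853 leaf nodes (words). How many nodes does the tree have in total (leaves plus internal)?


Leaf nodes (terminals): 3853
Internal nodes = n - 1 = 3853 - 1 = 3852
Total = leaves + internal = 3853 + 3852 = 7705

7705


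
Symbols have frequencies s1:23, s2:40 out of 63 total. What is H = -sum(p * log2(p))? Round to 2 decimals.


Computing entropy H = -sum(p_i * log2(p_i)):
  s1: p = 23/63 = 0.3651, -p*log2(p) = 0.5307
  s2: p = 40/63 = 0.6349, -p*log2(p) = 0.4161
H = sum of terms = 0.9468
Rounded to 2 decimals: 0.95

0.95


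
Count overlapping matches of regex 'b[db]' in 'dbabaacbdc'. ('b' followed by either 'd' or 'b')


Pattern: b[db] means 'b' followed by either 'd' or 'b'.
Scanning 'dbabaacbdc' position-by-position:
  Pos 0: window 'db' -> no
  Pos 1: window 'ba' -> no
  Pos 2: window 'ab' -> no
  Pos 3: window 'ba' -> no
  Pos 4: window 'aa' -> no
  Pos 5: window 'ac' -> no
  Pos 6: window 'cb' -> no
  Pos 7: window 'bd' -> MATCH
  Pos 8: window 'dc' -> no
  Pos 9: window 'c' -> no
Total matches: 1

1


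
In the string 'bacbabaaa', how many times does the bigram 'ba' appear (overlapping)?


Scanning 'bacbabaaa' for bigram 'ba':
  Position 0: 'ba' -> MATCH
  Position 1: 'ac' -> no
  Position 2: 'cb' -> no
  Position 3: 'ba' -> MATCH
  Position 4: 'ab' -> no
  Position 5: 'ba' -> MATCH
  Position 6: 'aa' -> no
  Position 7: 'aa' -> no
Total matches: 3

3


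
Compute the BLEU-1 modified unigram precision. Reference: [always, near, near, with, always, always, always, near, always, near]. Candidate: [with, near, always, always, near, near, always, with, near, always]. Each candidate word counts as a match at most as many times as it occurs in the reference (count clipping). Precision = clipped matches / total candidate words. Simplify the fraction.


Reference word counts: {'always': 5, 'near': 4, 'with': 1}
Checking each candidate word (with clipping):
  'with' -> in reference (ref count 1, used 1/1) -> match (matches: 1)
  'near' -> in reference (ref count 4, used 1/4) -> match (matches: 2)
  'always' -> in reference (ref count 5, used 1/5) -> match (matches: 3)
  'always' -> in reference (ref count 5, used 2/5) -> match (matches: 4)
  'near' -> in reference (ref count 4, used 2/4) -> match (matches: 5)
  'near' -> in reference (ref count 4, used 3/4) -> match (matches: 6)
  'always' -> in reference (ref count 5, used 3/5) -> match (matches: 7)
  'with' -> ref count 1 already used up (1/1) -> clipped, no match (matches: 7)
  'near' -> in reference (ref count 4, used 4/4) -> match (matches: 8)
  'always' -> in reference (ref count 5, used 4/5) -> match (matches: 9)
Clipped matches: 9, Candidate length: 10
Precision = 9/10

9/10


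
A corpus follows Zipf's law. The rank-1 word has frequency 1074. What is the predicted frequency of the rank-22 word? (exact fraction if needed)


Zipf's law: freq(rank) = f1 / rank
f1 = 1074, rank = 22
freq = 1074 / 22
GCD(1074, 22) = 2
Simplified: 537/11

537/11


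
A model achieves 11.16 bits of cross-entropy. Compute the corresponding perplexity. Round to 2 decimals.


Perplexity formula: PP = 2^H
H = 11.16
PP = 2^11.16
Decompose: 2^11.16 = 2^11 * 2^0.16
2^11 = 2048, 2^0.16 ~ 1.1172871
PP ~ 2048 * 1.1172871 = 2288.2039808
Rounded to 2 decimals: 2288.20

2288.20


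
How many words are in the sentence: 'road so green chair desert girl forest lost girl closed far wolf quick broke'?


Counting words by splitting on spaces:
  Word 1: 'road'
  Word 2: 'so'
  Word 3: 'green'
  Word 4: 'chair'
  Word 5: 'desert'
  Word 6: 'girl'
  Word 7: 'forest'
  Word 8: 'lost'
  Word 9: 'girl'
  Word 10: 'closed'
  Word 11: 'far'
  Word 12: 'wolf'
  Word 13: 'quick'
  Word 14: 'broke'
Total words: 14

14


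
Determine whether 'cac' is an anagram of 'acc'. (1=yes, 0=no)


Sort characters of 'cac': 'acc'
Sort characters of 'acc': 'acc'
Sorted forms match -> they ARE anagrams
Result: 1

1


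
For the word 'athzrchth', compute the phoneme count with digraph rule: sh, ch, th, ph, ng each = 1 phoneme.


Parsing 'athzrchth' greedily, digraphs first:
  'a' -> vowel phoneme (phonemes so far: 1)
  'th' -> digraph (1 consonant phoneme) (phonemes so far: 2)
  'z' -> consonant phoneme (phonemes so far: 3)
  'r' -> consonant phoneme (phonemes so far: 4)
  'ch' -> digraph (1 consonant phoneme) (phonemes so far: 5)
  'th' -> digraph (1 consonant phoneme) (phonemes so far: 6)
Total phonemes: 6

6


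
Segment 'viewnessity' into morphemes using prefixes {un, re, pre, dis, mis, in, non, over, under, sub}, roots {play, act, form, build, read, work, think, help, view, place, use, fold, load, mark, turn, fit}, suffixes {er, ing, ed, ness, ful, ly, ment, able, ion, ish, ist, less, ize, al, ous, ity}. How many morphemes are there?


Segmenting 'viewnessity' against the inventory:
  'view' -> root (morpheme 1)
  'ness' -> suffix (morpheme 2)
  'ity' -> suffix (morpheme 3)
Total morphemes: 3

3


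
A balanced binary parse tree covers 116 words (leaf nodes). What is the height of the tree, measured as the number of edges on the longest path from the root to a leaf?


In a balanced binary tree with n leaves the deepest leaf is ceil(log2(n)) edges below the root.
log2(116) = 6.8580
ceil(6.8580) = 7
height (edges) = 7

7


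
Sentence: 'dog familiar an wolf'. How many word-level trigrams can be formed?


Word trigrams from [4] words:
  Trigram 1: (dog familiar an)
  Trigram 2: (familiar an wolf)
Total word trigrams: 4 - 2 = 2

2


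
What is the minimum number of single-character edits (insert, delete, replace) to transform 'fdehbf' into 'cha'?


Building DP table for s1='fdehbf' (len 6) and s2='cha' (len 3):
       c  h  a
    0  1  2  3
  f 1  1  2  3
  d 2  2  2  3
  e 3  3  3  3
  h 4  4  3  4
  b 5  5  4  4
  f 6  6  5  5
Edit distance = dp[6][3] = 5

5


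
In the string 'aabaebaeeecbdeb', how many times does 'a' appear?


Scanning 'aabaebaeeecbdeb' for 'a':
  Position 0: 'a' -> MATCH (count: 1)
  Position 1: 'a' -> MATCH (count: 2)
  Position 3: 'a' -> MATCH (count: 3)
  Position 6: 'a' -> MATCH (count: 4)
Total occurrences of 'a': 4

4


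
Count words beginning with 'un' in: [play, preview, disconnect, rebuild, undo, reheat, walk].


Checking each word for prefix 'un':
  'play' -> no (count: 0)
  'preview' -> no (count: 0)
  'disconnect' -> no (count: 0)
  'rebuild' -> no (count: 0)
  'undo' -> YES, starts with 'un' (count: 1)
  'reheat' -> no (count: 1)
  'walk' -> no (count: 1)
Total with prefix 'un': 1

1


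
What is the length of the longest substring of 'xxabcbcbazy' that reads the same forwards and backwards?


Scanning 'xxabcbcbazy' for palindromic substrings.
Substring at positions 2-8: 'abcbcba'.
Check: reverse('abcbcba') = 'abcbcba' -> palindrome confirmed.
Neighbouring characters ('x' / 'z') break symmetry, so it cannot extend further.
No longer palindromic substring exists; longest length = 7

7


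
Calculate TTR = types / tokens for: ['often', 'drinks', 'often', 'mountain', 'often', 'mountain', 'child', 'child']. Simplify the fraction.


Tokens: 8
Unique types: ('child', 'drinks', 'mountain', 'often') = 4
TTR = 4/8
Simplify: divide both by 4 -> 1/2
TTR = 1/2

1/2


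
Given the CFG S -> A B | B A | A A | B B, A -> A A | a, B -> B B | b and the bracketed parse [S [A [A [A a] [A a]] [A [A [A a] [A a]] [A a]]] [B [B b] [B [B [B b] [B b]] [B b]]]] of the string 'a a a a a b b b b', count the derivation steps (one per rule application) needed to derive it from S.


Every bracketed nonterminal node [X ...] in the tree is produced by exactly one rule application.
Reading the tree off as a leftmost derivation:
  Step 1: S  =>  A B   (applied S -> A B)
  Step 2: A B  =>  A A B   (applied A -> A A)
  Step 3: A A B  =>  A A A B   (applied A -> A A)
  Step 4: A A A B  =>  a A A B   (applied A -> a)
  Step 5: a A A B  =>  a a A B   (applied A -> a)
  Step 6: a a A B  =>  a a A A B   (applied A -> A A)
  Step 7: a a A A B  =>  a a A A A B   (applied A -> A A)
  Step 8: a a A A A B  =>  a a a A A B   (applied A -> a)
  Step 9: a a a A A B  =>  a a a a A B   (applied A -> a)
  Step 10: a a a a A B  =>  a a a a a B   (applied A -> a)
  Step 11: a a a a a B  =>  a a a a a B B   (applied B -> B B)
  Step 12: a a a a a B B  =>  a a a a a b B   (applied B -> b)
  Step 13: a a a a a b B  =>  a a a a a b B B   (applied B -> B B)
  Step 14: a a a a a b B B  =>  a a a a a b B B B   (applied B -> B B)
  Step 15: a a a a a b B B B  =>  a a a a a b b B B   (applied B -> b)
  Step 16: a a a a a b b B B  =>  a a a a a b b b B   (applied B -> b)
  Step 17: a a a a a b b b B  =>  a a a a a b b b b   (applied B -> b)
Final yield: a a a a a b b b b
Total rewrite steps: 17

17


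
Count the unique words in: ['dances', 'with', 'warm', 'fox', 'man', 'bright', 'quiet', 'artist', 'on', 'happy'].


Listing all tokens and tracking unique types:
  Token 1: 'dances' -> NEW (unique so far: 1)
  Token 2: 'with' -> NEW (unique so far: 2)
  Token 3: 'warm' -> NEW (unique so far: 3)
  Token 4: 'fox' -> NEW (unique so far: 4)
  Token 5: 'man' -> NEW (unique so far: 5)
  Token 6: 'bright' -> NEW (unique so far: 6)
  Token 7: 'quiet' -> NEW (unique so far: 7)
  Token 8: 'artist' -> NEW (unique so far: 8)
  Token 9: 'on' -> NEW (unique so far: 9)
  Token 10: 'happy' -> NEW (unique so far: 10)
Unique types: ('artist', 'bright', 'dances', 'fox', 'happy', 'man', 'on', 'quiet', 'warm', 'with')
Vocabulary size: 10

10


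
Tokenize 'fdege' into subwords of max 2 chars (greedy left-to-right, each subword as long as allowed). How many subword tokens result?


'fdege' has 5 characters.
Chunking with max size 2:
  Chunk 1: 'fd' (positions 0-1)
  Chunk 2: 'eg' (positions 2-3)
  Chunk 3: 'e' (positions 4-4)
Total chunks: ceil(5 / 2) = 3

3


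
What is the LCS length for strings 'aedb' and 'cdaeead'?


DP table for LCS of 'aedb' and 'cdaeead':
       c  d  a  e  e  a  d
    0  0  0  0  0  0  0  0
  a 0  0  0  1  1  1  1  1
  e 0  0  0  1  2  2  2  2
  d 0  0  1  1  2  2  2  3
  b 0  0  1  1  2  2  2  3
LCS: 'aed'
LCS length = 3

3


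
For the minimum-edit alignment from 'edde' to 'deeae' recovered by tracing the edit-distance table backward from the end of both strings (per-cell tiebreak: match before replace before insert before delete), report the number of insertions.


Edit distance = 3. Backtracking from cell (4, 5) with preference match > replace > insert > delete,
then listing the resulting alignment 'edde' -> 'deeae' left to right:
  Step 1: insert 'd' [insertion #1]
  Step 2: keep 'e'
  Step 3: replace d->e
  Step 4: replace d->a
  Step 5: keep 'e'
Total insertions: 1

1


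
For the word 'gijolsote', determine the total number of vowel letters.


Scanning each character of 'gijolsote':
  Position 1: 'g' -> consonant (running count: 0)
  Position 2: 'i' -> vowel (running count: 1)
  Position 3: 'j' -> consonant (running count: 1)
  Position 4: 'o' -> vowel (running count: 2)
  Position 5: 'l' -> consonant (running count: 2)
  Position 6: 's' -> consonant (running count: 2)
  Position 7: 'o' -> vowel (running count: 3)
  Position 8: 't' -> consonant (running count: 3)
  Position 9: 'e' -> vowel (running count: 4)
Total vowels: 4

4


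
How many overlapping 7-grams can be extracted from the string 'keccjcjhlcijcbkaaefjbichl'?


String 'keccjcjhlcijcbkaaefjbichl' has length L = 25.
Number of overlapping n-grams = L - n + 1
Substituting: 25 - 7 + 1 = 19

19


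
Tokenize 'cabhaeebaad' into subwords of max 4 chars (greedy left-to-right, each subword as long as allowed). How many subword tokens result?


'cabhaeebaad' has 11 characters.
Chunking with max size 4:
  Chunk 1: 'cabh' (positions 0-3)
  Chunk 2: 'aeeb' (positions 4-7)
  Chunk 3: 'aad' (positions 8-10)
Total chunks: ceil(11 / 4) = 3

3


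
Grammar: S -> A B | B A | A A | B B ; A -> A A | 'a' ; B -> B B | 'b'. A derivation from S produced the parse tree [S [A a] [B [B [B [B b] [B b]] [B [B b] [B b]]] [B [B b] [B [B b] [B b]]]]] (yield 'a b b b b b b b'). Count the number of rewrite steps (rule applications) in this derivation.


Every bracketed nonterminal node [X ...] in the tree is produced by exactly one rule application.
Reading the tree off as a leftmost derivation:
  Step 1: S  =>  A B   (applied S -> A B)
  Step 2: A B  =>  a B   (applied A -> a)
  Step 3: a B  =>  a B B   (applied B -> B B)
  Step 4: a B B  =>  a B B B   (applied B -> B B)
  Step 5: a B B B  =>  a B B B B   (applied B -> B B)
  Step 6: a B B B B  =>  a b B B B   (applied B -> b)
  Step 7: a b B B B  =>  a b b B B   (applied B -> b)
  Step 8: a b b B B  =>  a b b B B B   (applied B -> B B)
  Step 9: a b b B B B  =>  a b b b B B   (applied B -> b)
  Step 10: a b b b B B  =>  a b b b b B   (applied B -> b)
  Step 11: a b b b b B  =>  a b b b b B B   (applied B -> B B)
  Step 12: a b b b b B B  =>  a b b b b b B   (applied B -> b)
  Step 13: a b b b b b B  =>  a b b b b b B B   (applied B -> B B)
  Step 14: a b b b b b B B  =>  a b b b b b b B   (applied B -> b)
  Step 15: a b b b b b b B  =>  a b b b b b b b   (applied B -> b)
Final yield: a b b b b b b b
Total rewrite steps: 15

15


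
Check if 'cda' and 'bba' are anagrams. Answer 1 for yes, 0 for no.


Sort characters of 'cda': 'acd'
Sort characters of 'bba': 'abb'
Sorted forms differ -> they are NOT anagrams
Result: 0

0


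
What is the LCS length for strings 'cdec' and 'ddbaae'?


DP table for LCS of 'cdec' and 'ddbaae':
       d  d  b  a  a  e
    0  0  0  0  0  0  0
  c 0  0  0  0  0  0  0
  d 0  1  1  1  1  1  1
  e 0  1  1  1  1  1  2
  c 0  1  1  1  1  1  2
LCS: 'de'
LCS length = 2

2


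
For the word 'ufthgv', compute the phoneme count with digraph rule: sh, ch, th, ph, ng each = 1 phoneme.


Parsing 'ufthgv' greedily, digraphs first:
  'u' -> vowel phoneme (phonemes so far: 1)
  'f' -> consonant phoneme (phonemes so far: 2)
  'th' -> digraph (1 consonant phoneme) (phonemes so far: 3)
  'g' -> consonant phoneme (phonemes so far: 4)
  'v' -> consonant phoneme (phonemes so far: 5)
Total phonemes: 5

5


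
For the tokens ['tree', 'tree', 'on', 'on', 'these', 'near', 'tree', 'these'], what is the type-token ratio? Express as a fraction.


Tokens: 8
Unique types: ('near', 'on', 'these', 'tree') = 4
TTR = 4/8
Simplify: divide both by 4 -> 1/2
TTR = 1/2

1/2


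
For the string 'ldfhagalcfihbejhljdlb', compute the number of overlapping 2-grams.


String 'ldfhagalcfihbejhljdlb' has length L = 21.
Number of overlapping n-grams = L - n + 1
Substituting: 21 - 2 + 1 = 20

20


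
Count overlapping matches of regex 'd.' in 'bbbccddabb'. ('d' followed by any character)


Pattern: d. means 'd' followed by any character.
Scanning 'bbbccddabb' position-by-position:
  Pos 0: window 'bb' -> no
  Pos 1: window 'bb' -> no
  Pos 2: window 'bc' -> no
  Pos 3: window 'cc' -> no
  Pos 4: window 'cd' -> no
  Pos 5: window 'dd' -> MATCH
  Pos 6: window 'da' -> MATCH
  Pos 7: window 'ab' -> no
  Pos 8: window 'bb' -> no
  Pos 9: window 'b' -> no
Total matches: 2

2


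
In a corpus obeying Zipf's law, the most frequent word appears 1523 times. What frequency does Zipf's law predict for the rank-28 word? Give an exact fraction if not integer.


Zipf's law: freq(rank) = f1 / rank
f1 = 1523, rank = 28
freq = 1523 / 28
GCD(1523, 28) = 1
Simplified: 1523/28

1523/28


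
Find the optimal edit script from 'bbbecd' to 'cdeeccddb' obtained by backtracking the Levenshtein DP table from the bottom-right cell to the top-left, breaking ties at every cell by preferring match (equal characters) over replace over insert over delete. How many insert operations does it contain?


Edit distance = 6. Backtracking from cell (6, 9) with preference match > replace > insert > delete,
then listing the resulting alignment 'bbbecd' -> 'cdeeccddb' left to right:
  Step 1: replace b->c
  Step 2: replace b->d
  Step 3: replace b->e
  Step 4: keep 'e'
  Step 5: insert 'c' [insertion #1]
  Step 6: keep 'c'
  Step 7: insert 'd' [insertion #2]
  Step 8: keep 'd'
  Step 9: insert 'b' [insertion #3]
Total insertions: 3

3


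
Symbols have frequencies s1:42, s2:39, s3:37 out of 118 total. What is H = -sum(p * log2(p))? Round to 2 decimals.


Computing entropy H = -sum(p_i * log2(p_i)):
  s1: p = 42/118 = 0.3559, -p*log2(p) = 0.5305
  s2: p = 39/118 = 0.3305, -p*log2(p) = 0.5279
  s3: p = 37/118 = 0.3136, -p*log2(p) = 0.5246
H = sum of terms = 1.5830
Rounded to 2 decimals: 1.58

1.58


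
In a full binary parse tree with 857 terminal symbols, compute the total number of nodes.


Leaf nodes (terminals): 857
Internal nodes = n - 1 = 857 - 1 = 856
Total = leaves + internal = 857 + 856 = 1713

1713


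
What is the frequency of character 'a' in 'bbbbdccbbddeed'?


Scanning 'bbbbdccbbddeed' for 'a':
  No matches found.
Total occurrences of 'a': 0

0


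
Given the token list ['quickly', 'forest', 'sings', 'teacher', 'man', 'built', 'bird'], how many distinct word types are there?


Listing all tokens and tracking unique types:
  Token 1: 'quickly' -> NEW (unique so far: 1)
  Token 2: 'forest' -> NEW (unique so far: 2)
  Token 3: 'sings' -> NEW (unique so far: 3)
  Token 4: 'teacher' -> NEW (unique so far: 4)
  Token 5: 'man' -> NEW (unique so far: 5)
  Token 6: 'built' -> NEW (unique so far: 6)
  Token 7: 'bird' -> NEW (unique so far: 7)
Unique types: ('bird', 'built', 'forest', 'man', 'quickly', 'sings', 'teacher')
Vocabulary size: 7

7


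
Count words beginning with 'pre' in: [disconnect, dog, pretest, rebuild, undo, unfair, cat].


Checking each word for prefix 'pre':
  'disconnect' -> no (count: 0)
  'dog' -> no (count: 0)
  'pretest' -> YES, starts with 'pre' (count: 1)
  'rebuild' -> no (count: 1)
  'undo' -> no (count: 1)
  'unfair' -> no (count: 1)
  'cat' -> no (count: 1)
Total with prefix 'pre': 1

1


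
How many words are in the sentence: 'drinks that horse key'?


Counting words by splitting on spaces:
  Word 1: 'drinks'
  Word 2: 'that'
  Word 3: 'horse'
  Word 4: 'key'
Total words: 4

4


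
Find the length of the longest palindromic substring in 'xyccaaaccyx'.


Scanning 'xyccaaaccyx' for palindromic substrings.
Substring at positions 0-10: 'xyccaaaccyx'.
Check: reverse('xyccaaaccyx') = 'xyccaaaccyx' -> palindrome confirmed.
No longer palindromic substring exists; longest length = 11

11


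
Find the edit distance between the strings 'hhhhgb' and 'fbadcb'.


Building DP table for s1='hhhhgb' (len 6) and s2='fbadcb' (len 6):
       f  b  a  d  c  b
    0  1  2  3  4  5  6
  h 1  1  2  3  4  5  6
  h 2  2  2  3  4  5  6
  h 3  3  3  3  4  5  6
  h 4  4  4  4  4  5  6
  g 5  5  5  5  5  5  6
  b 6  6  5  6  6  6  5
Edit distance = dp[6][6] = 5

5


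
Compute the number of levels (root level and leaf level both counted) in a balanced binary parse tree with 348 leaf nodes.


In a balanced binary tree with n leaves the deepest leaf is ceil(log2(n)) edges below the root,
so counting node levels inclusive of root and leaves gives ceil(log2(n)) + 1 levels.
log2(348) = 8.4429
ceil(8.4429) = 9
levels = 9 + 1 = 10

10


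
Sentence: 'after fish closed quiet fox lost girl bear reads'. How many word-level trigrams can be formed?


Word trigrams from [9] words:
  Trigram 1: (after fish closed)
  Trigram 2: (fish closed quiet)
  Trigram 3: (closed quiet fox)
  Trigram 4: (quiet fox lost)
  Trigram 5: (fox lost girl)
  Trigram 6: (lost girl bear)
  Trigram 7: (girl bear reads)
Total word trigrams: 9 - 2 = 7

7


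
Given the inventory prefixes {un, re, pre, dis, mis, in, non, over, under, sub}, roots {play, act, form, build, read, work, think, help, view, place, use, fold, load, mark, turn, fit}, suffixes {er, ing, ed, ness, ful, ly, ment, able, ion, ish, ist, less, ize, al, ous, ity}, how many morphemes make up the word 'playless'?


Segmenting 'playless' against the inventory:
  'play' -> root (morpheme 1)
  'less' -> suffix (morpheme 2)
Total morphemes: 2

2


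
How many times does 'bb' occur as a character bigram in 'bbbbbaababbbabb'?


Scanning 'bbbbbaababbbabb' for bigram 'bb':
  Position 0: 'bb' -> MATCH
  Position 1: 'bb' -> MATCH
  Position 2: 'bb' -> MATCH
  Position 3: 'bb' -> MATCH
  Position 4: 'ba' -> no
  Position 5: 'aa' -> no
  Position 6: 'ab' -> no
  Position 7: 'ba' -> no
  Position 8: 'ab' -> no
  Position 9: 'bb' -> MATCH
  Position 10: 'bb' -> MATCH
  Position 11: 'ba' -> no
  Position 12: 'ab' -> no
  Position 13: 'bb' -> MATCH
Total matches: 7

7


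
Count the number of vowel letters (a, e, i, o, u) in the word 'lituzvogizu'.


Scanning each character of 'lituzvogizu':
  Position 1: 'l' -> consonant (running count: 0)
  Position 2: 'i' -> vowel (running count: 1)
  Position 3: 't' -> consonant (running count: 1)
  Position 4: 'u' -> vowel (running count: 2)
  Position 5: 'z' -> consonant (running count: 2)
  Position 6: 'v' -> consonant (running count: 2)
  Position 7: 'o' -> vowel (running count: 3)
  Position 8: 'g' -> consonant (running count: 3)
  Position 9: 'i' -> vowel (running count: 4)
  Position 10: 'z' -> consonant (running count: 4)
  Position 11: 'u' -> vowel (running count: 5)
Total vowels: 5

5


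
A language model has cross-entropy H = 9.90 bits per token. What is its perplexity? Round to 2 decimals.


Perplexity formula: PP = 2^H
H = 9.90
PP = 2^9.90
Decompose: 2^9.90 = 2^9 * 2^0.90
2^9 = 512, 2^0.90 ~ 1.8660660
PP ~ 512 * 1.8660660 = 955.4257920
Rounded to 2 decimals: 955.43

955.43


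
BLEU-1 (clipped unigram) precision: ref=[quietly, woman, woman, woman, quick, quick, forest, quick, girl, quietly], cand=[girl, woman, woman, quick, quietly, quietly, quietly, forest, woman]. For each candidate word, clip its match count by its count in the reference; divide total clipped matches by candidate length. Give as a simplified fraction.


Reference word counts: {'forest': 1, 'girl': 1, 'quick': 3, 'quietly': 2, 'woman': 3}
Checking each candidate word (with clipping):
  'girl' -> in reference (ref count 1, used 1/1) -> match (matches: 1)
  'woman' -> in reference (ref count 3, used 1/3) -> match (matches: 2)
  'woman' -> in reference (ref count 3, used 2/3) -> match (matches: 3)
  'quick' -> in reference (ref count 3, used 1/3) -> match (matches: 4)
  'quietly' -> in reference (ref count 2, used 1/2) -> match (matches: 5)
  'quietly' -> in reference (ref count 2, used 2/2) -> match (matches: 6)
  'quietly' -> ref count 2 already used up (2/2) -> clipped, no match (matches: 6)
  'forest' -> in reference (ref count 1, used 1/1) -> match (matches: 7)
  'woman' -> in reference (ref count 3, used 3/3) -> match (matches: 8)
Clipped matches: 8, Candidate length: 9
Precision = 8/9

8/9


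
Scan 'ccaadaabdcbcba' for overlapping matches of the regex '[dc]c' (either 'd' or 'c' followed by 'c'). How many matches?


Pattern: [dc]c means either 'd' or 'c' followed by 'c'.
Scanning 'ccaadaabdcbcba' position-by-position:
  Pos 0: window 'cc' -> MATCH
  Pos 1: window 'ca' -> no
  Pos 2: window 'aa' -> no
  Pos 3: window 'ad' -> no
  Pos 4: window 'da' -> no
  Pos 5: window 'aa' -> no
  Pos 6: window 'ab' -> no
  Pos 7: window 'bd' -> no
  Pos 8: window 'dc' -> MATCH
  Pos 9: window 'cb' -> no
  Pos 10: window 'bc' -> no
  Pos 11: window 'cb' -> no
  Pos 12: window 'ba' -> no
  Pos 13: window 'a' -> no
Total matches: 2

2


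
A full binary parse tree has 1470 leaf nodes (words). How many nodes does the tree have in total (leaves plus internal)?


Leaf nodes (terminals): 1470
Internal nodes = n - 1 = 1470 - 1 = 1469
Total = leaves + internal = 1470 + 1469 = 2939

2939


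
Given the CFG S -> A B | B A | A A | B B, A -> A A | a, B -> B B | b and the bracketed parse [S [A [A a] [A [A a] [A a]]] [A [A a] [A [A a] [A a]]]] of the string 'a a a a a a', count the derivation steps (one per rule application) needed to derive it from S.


Every bracketed nonterminal node [X ...] in the tree is produced by exactly one rule application.
Reading the tree off as a leftmost derivation:
  Step 1: S  =>  A A   (applied S -> A A)
  Step 2: A A  =>  A A A   (applied A -> A A)
  Step 3: A A A  =>  a A A   (applied A -> a)
  Step 4: a A A  =>  a A A A   (applied A -> A A)
  Step 5: a A A A  =>  a a A A   (applied A -> a)
  Step 6: a a A A  =>  a a a A   (applied A -> a)
  Step 7: a a a A  =>  a a a A A   (applied A -> A A)
  Step 8: a a a A A  =>  a a a a A   (applied A -> a)
  Step 9: a a a a A  =>  a a a a A A   (applied A -> A A)
  Step 10: a a a a A A  =>  a a a a a A   (applied A -> a)
  Step 11: a a a a a A  =>  a a a a a a   (applied A -> a)
Final yield: a a a a a a
Total rewrite steps: 11

11
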